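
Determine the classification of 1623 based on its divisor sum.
deficient

Proper divisors of 1623: sum = 1 + 3 + 541 = 545
Since 545 < 1623, 1623 is deficient.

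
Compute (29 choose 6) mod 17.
6

Using Lucas' theorem:
Write n=29 and k=6 in base 17:
n in base 17: [1, 12]
k in base 17: [0, 6]
C(29,6) mod 17 = ∏ C(n_i, k_i) mod 17
Digit binomials (mod 17): C(1,0) = 1; C(12,6) = 924 ≡ 6
Product: 1 × 6 = 6 ≡ 6 (mod 17)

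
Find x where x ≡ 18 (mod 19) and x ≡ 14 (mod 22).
322

Using Chinese Remainder Theorem:
M = 19 × 22 = 418
M1 = 22, M2 = 19
y1 = 22^(-1) mod 19 = 13
y2 = 19^(-1) mod 22 = 7
x = (18×22×13 + 14×19×7) mod 418 = 322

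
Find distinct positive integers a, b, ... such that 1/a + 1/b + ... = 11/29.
1/3 + 1/22 + 1/1914

Greedy algorithm:
11/29: ceiling(29/11) = 3, use 1/3
4/87: ceiling(87/4) = 22, use 1/22
1/1914: ceiling(1914/1) = 1914, use 1/1914
Result: 11/29 = 1/3 + 1/22 + 1/1914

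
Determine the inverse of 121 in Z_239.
160

gcd(121, 239) = 1, so the inverse exists.
Extended Euclidean algorithm on (239, 121):
239 = 1 × 121 + 118  ⟹  118 = (1)·239 + (-1)·121
121 = 1 × 118 + 3  ⟹  3 = (-1)·239 + (2)·121
118 = 39 × 3 + 1  ⟹  1 = (40)·239 + (-79)·121
So (-79)·121 ≡ 1 (mod 239), i.e. 121^(-1) ≡ -79 ≡ 160 (mod 239).
Check: 121 × 160 = 19360 ≡ 1 (mod 239)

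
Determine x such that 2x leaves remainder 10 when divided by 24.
x ≡ 5 (mod 12)

gcd(2, 24) = 2, which divides 10, so solutions exist.
Divide through by 2: x ≡ 5 (mod 12).
The coefficient of x is now 1, so x ≡ 5 (mod 12).
Check: 2 × 5 = 10 ≡ 10 (mod 24).
x ≡ 5 (mod 12), giving 2 solutions mod 24.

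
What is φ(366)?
120

366 = 2 × 3 × 61
φ(n) = n × ∏(1 - 1/p) for each prime p dividing n
φ(366) = 366 × (1 - 1/2) × (1 - 1/3) × (1 - 1/61) = 120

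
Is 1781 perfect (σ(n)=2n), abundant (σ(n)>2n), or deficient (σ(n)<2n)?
deficient

Proper divisors of 1781: sum = 1 + 13 + 137 = 151
Since 151 < 1781, 1781 is deficient.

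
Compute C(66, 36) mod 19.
0

Using Lucas' theorem:
Write n=66 and k=36 in base 19:
n in base 19: [3, 9]
k in base 19: [1, 17]
C(66,36) mod 19 = ∏ C(n_i, k_i) mod 19
Digit binomials (mod 19): C(3,1) = 3; C(9,17) = 0 (k_i > n_i)
Product: 3 × 0 = 0 ≡ 0 (mod 19)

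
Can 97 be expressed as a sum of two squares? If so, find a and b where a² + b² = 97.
4² + 9² (a=4, b=9)

Factorization: 97 = 97
By Fermat: n is sum of two squares iff every prime p ≡ 3 (mod 4) appears to even power.
All primes ≡ 3 (mod 4) appear to even power.
Search a = 0, 1, 2, … for 97 - a² a perfect square: first hit at a = 4: 97 - 16 = 81 = 9².
97 = 4² + 9² = 16 + 81 ✓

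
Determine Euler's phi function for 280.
96

280 = 2^3 × 5 × 7
φ(n) = n × ∏(1 - 1/p) for each prime p dividing n
φ(280) = 280 × (1 - 1/2) × (1 - 1/5) × (1 - 1/7) = 96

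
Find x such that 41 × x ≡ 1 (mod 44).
29

gcd(41, 44) = 1, so the inverse exists.
Extended Euclidean algorithm on (44, 41):
44 = 1 × 41 + 3  ⟹  3 = (1)·44 + (-1)·41
41 = 13 × 3 + 2  ⟹  2 = (-13)·44 + (14)·41
3 = 1 × 2 + 1  ⟹  1 = (14)·44 + (-15)·41
So (-15)·41 ≡ 1 (mod 44), i.e. 41^(-1) ≡ -15 ≡ 29 (mod 44).
Check: 41 × 29 = 1189 ≡ 1 (mod 44)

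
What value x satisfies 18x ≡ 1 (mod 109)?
103

gcd(18, 109) = 1, so the inverse exists.
Extended Euclidean algorithm on (109, 18):
109 = 6 × 18 + 1  ⟹  1 = (1)·109 + (-6)·18
So (-6)·18 ≡ 1 (mod 109), i.e. 18^(-1) ≡ -6 ≡ 103 (mod 109).
Check: 18 × 103 = 1854 ≡ 1 (mod 109)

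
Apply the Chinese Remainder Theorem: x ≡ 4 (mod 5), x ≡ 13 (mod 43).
99

Using Chinese Remainder Theorem:
M = 5 × 43 = 215
M1 = 43, M2 = 5
y1 = 43^(-1) mod 5 = 2
y2 = 5^(-1) mod 43 = 26
x = (4×43×2 + 13×5×26) mod 215 = 99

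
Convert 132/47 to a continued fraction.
[2; 1, 4, 4, 2]

Euclidean algorithm steps:
132 = 2 × 47 + 38
47 = 1 × 38 + 9
38 = 4 × 9 + 2
9 = 4 × 2 + 1
2 = 2 × 1 + 0
Continued fraction: [2; 1, 4, 4, 2]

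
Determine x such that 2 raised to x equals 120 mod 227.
60

Baby-step giant-step with step n = ⌈√227⌉ = 16.
Baby steps 2^j mod 227 (j:value) for j=0..15: 0:1, 1:2, 2:4, 3:8, 4:16, 5:32, 6:64, 7:128, 8:29, 9:58, 10:116, 11:5, 12:10, 13:20, 14:40, 15:80.
Giant-step multiplier: 2^(-16) ≡ 2^(226-16) = 2^210 ≡ 166 (mod 227).
Giant steps γ_i = 120·166^i mod 227: γ_0=120, γ_1=171, γ_2=11, γ_3=10 (in table at j=12).
x = i·n + j = 3·16 + 12 = 60.
Check: 2^60 ≡ 120 (mod 227).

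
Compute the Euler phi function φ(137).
136

137 = 137
φ(n) = n × ∏(1 - 1/p) for each prime p dividing n
φ(137) = 137 × (1 - 1/137) = 136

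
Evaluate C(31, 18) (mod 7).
0

Using Lucas' theorem:
Write n=31 and k=18 in base 7:
n in base 7: [4, 3]
k in base 7: [2, 4]
C(31,18) mod 7 = ∏ C(n_i, k_i) mod 7
Digit binomials (mod 7): C(4,2) = 6; C(3,4) = 0 (k_i > n_i)
Product: 6 × 0 = 0 ≡ 0 (mod 7)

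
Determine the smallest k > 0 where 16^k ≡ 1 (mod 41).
5

41 is prime, so ord(16) divides φ(41) = 40.
Divisors of 40: 1, 2, 4, 5, 8, 10, 20, 40.
Repeated squaring: 16^1 ≡ 16, 16^2 ≡ 10, 16^4 ≡ 18, 16^8 ≡ 37, 16^16 ≡ 16, 16^32 ≡ 10 (mod 41).
Test 16^d mod 41 for each divisor d in increasing order:
16^1 ≡ 16
16^2 ≡ 10
16^4 ≡ 18
16^5 = 16^4·16^1 ≡ 1  ← first divisor giving 1
The order is 5.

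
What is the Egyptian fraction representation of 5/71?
1/15 + 1/267 + 1/94785

Greedy algorithm:
5/71: ceiling(71/5) = 15, use 1/15
4/1065: ceiling(1065/4) = 267, use 1/267
1/94785: ceiling(94785/1) = 94785, use 1/94785
Result: 5/71 = 1/15 + 1/267 + 1/94785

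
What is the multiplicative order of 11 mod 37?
6

37 is prime, so ord(11) divides φ(37) = 36.
Divisors of 36: 1, 2, 3, 4, 6, 9, 12, 18, 36.
Repeated squaring: 11^1 ≡ 11, 11^2 ≡ 10, 11^4 ≡ 26, 11^8 ≡ 10, 11^16 ≡ 26, 11^32 ≡ 10 (mod 37).
Test 11^d mod 37 for each divisor d in increasing order:
11^1 ≡ 11
11^2 ≡ 10
11^3 = 11^2·11^1 ≡ 36
11^4 ≡ 26
11^6 = 11^4·11^2 ≡ 1  ← first divisor giving 1
The order is 6.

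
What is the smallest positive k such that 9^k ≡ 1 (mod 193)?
8

193 is prime, so ord(9) divides φ(193) = 192.
Divisors of 192: 1, 2, 3, 4, 6, 8, 12, 16, 24, 32, 48, 64, 96, 192.
Repeated squaring: 9^1 ≡ 9, 9^2 ≡ 81, 9^4 ≡ 192, 9^8 ≡ 1, 9^16 ≡ 1, 9^32 ≡ 1, 9^64 ≡ 1, 9^128 ≡ 1 (mod 193).
Test 9^d mod 193 for each divisor d in increasing order:
9^1 ≡ 9
9^2 ≡ 81
9^3 = 9^2·9^1 ≡ 150
9^4 ≡ 192
9^6 = 9^4·9^2 ≡ 112
9^8 ≡ 1  ← first divisor giving 1
The order is 8.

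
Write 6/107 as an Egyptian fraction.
1/18 + 1/1926

Greedy algorithm:
6/107: ceiling(107/6) = 18, use 1/18
1/1926: ceiling(1926/1) = 1926, use 1/1926
Result: 6/107 = 1/18 + 1/1926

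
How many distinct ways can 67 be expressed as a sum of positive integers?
2679689

p(n) counts ways to write n as a sum of positive integers (order ignored).
Euler's pentagonal recurrence: p(k) = p(k-1) + p(k-2) - p(k-5) - p(k-7) + p(k-12) + p(k-15) - ... (offsets j(3j∓1)/2, signs ++--, p(0)=1, p(<0)=0).
DP table for k = 0..66: p(0)=1, p(1)=1, p(2)=2, p(3)=3, p(4)=5, p(5)=7, p(6)=11, p(7)=15, p(8)=22, p(9)=30, p(10)=42, p(11)=56, p(12)=77, p(13)=101, p(14)=135, p(15)=176, p(16)=231, p(17)=297, p(18)=385, p(19)=490, p(20)=627, p(21)=792, p(22)=1002, p(23)=1255, p(24)=1575, p(25)=1958, p(26)=2436, p(27)=3010, p(28)=3718, p(29)=4565, p(30)=5604, p(31)=6842, p(32)=8349, p(33)=10143, p(34)=12310, p(35)=14883, p(36)=17977, p(37)=21637, p(38)=26015, p(39)=31185, p(40)=37338, p(41)=44583, p(42)=53174, p(43)=63261, p(44)=75175, p(45)=89134, p(46)=105558, p(47)=124754, p(48)=147273, p(49)=173525, p(50)=204226, p(51)=239943, p(52)=281589, p(53)=329931, p(54)=386155, p(55)=451276, p(56)=526823, p(57)=614154, p(58)=715220, p(59)=831820, p(60)=966467, p(61)=1121505, p(62)=1300156, p(63)=1505499, p(64)=1741630, p(65)=2012558, p(66)=2323520.
Final step: p(67) = p(66) + p(65) - p(62) - p(60) + p(55) + p(52) - p(45) - p(41) + p(32) + p(27) - p(16) - p(10)
= 2323520 + 2012558 - 1300156 - 966467 + 451276 + 281589 - 89134 - 44583 + 8349 + 3010 - 231 - 42
= 2679689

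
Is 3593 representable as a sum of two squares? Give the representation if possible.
28² + 53² (a=28, b=53)

Factorization: 3593 = 3593
By Fermat: n is sum of two squares iff every prime p ≡ 3 (mod 4) appears to even power.
All primes ≡ 3 (mod 4) appear to even power.
Search a = 0, 1, 2, … for 3593 - a² a perfect square: first hit at a = 28: 3593 - 784 = 2809 = 53².
3593 = 28² + 53² = 784 + 2809 ✓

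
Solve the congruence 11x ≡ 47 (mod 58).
x ≡ 57 (mod 58)

gcd(11, 58) = 1, which divides 47, so solutions exist.
Find 11^(-1) mod 58 by the extended Euclidean algorithm:
58 = 5 × 11 + 3  ⟹  3 = (1)·58 + (-5)·11
11 = 3 × 3 + 2  ⟹  2 = (-3)·58 + (16)·11
3 = 1 × 2 + 1  ⟹  1 = (4)·58 + (-21)·11
So (-21)·11 ≡ 1 (mod 58), i.e. 11^(-1) ≡ -21 ≡ 37 (mod 58).
x ≡ 37 × 47 = 1739 ≡ 57 (mod 58).
Check: 11 × 57 = 627 ≡ 47 (mod 58).
Unique solution: x ≡ 57 (mod 58)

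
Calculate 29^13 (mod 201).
29

Repeated squaring. Binary of 13 = 1101.
29^1 ≡ 29 (mod 201); 29^2 ≡ 37 (mod 201); 29^4 ≡ 163 (mod 201); 29^8 ≡ 37 (mod 201)
29^13 = 29^1 × 29^4 × 29^8 ≡ 29 (mod 201)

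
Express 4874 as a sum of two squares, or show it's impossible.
43² + 55² (a=43, b=55)

Factorization: 4874 = 2 × 2437
By Fermat: n is sum of two squares iff every prime p ≡ 3 (mod 4) appears to even power.
All primes ≡ 3 (mod 4) appear to even power.
Search a = 0, 1, 2, … for 4874 - a² a perfect square: first hit at a = 43: 4874 - 1849 = 3025 = 55².
4874 = 43² + 55² = 1849 + 3025 ✓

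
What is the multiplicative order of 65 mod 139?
23

139 is prime, so ord(65) divides φ(139) = 138.
Divisors of 138: 1, 2, 3, 6, 23, 46, 69, 138.
Repeated squaring: 65^1 ≡ 65, 65^2 ≡ 55, 65^4 ≡ 106, 65^8 ≡ 116, 65^16 ≡ 112, 65^32 ≡ 34, 65^64 ≡ 44, 65^128 ≡ 129 (mod 139).
Test 65^d mod 139 for each divisor d in increasing order:
65^1 ≡ 65
65^2 ≡ 55
65^3 = 65^2·65^1 ≡ 100
65^6 = 65^4·65^2 ≡ 131
65^23 = 65^16·65^4·65^2·65^1 ≡ 1  ← first divisor giving 1
The order is 23.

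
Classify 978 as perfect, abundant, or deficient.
abundant

Proper divisors of 978: sum = 1 + 2 + 3 + 6 + 163 + 326 + 489 = 990
Since 990 > 978, 978 is abundant.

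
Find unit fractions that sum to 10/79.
1/8 + 1/632

Greedy algorithm:
10/79: ceiling(79/10) = 8, use 1/8
1/632: ceiling(632/1) = 632, use 1/632
Result: 10/79 = 1/8 + 1/632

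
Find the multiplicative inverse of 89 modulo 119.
115

gcd(89, 119) = 1, so the inverse exists.
Extended Euclidean algorithm on (119, 89):
119 = 1 × 89 + 30  ⟹  30 = (1)·119 + (-1)·89
89 = 2 × 30 + 29  ⟹  29 = (-2)·119 + (3)·89
30 = 1 × 29 + 1  ⟹  1 = (3)·119 + (-4)·89
So (-4)·89 ≡ 1 (mod 119), i.e. 89^(-1) ≡ -4 ≡ 115 (mod 119).
Check: 89 × 115 = 10235 ≡ 1 (mod 119)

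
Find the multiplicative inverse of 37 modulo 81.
46

gcd(37, 81) = 1, so the inverse exists.
Extended Euclidean algorithm on (81, 37):
81 = 2 × 37 + 7  ⟹  7 = (1)·81 + (-2)·37
37 = 5 × 7 + 2  ⟹  2 = (-5)·81 + (11)·37
7 = 3 × 2 + 1  ⟹  1 = (16)·81 + (-35)·37
So (-35)·37 ≡ 1 (mod 81), i.e. 37^(-1) ≡ -35 ≡ 46 (mod 81).
Check: 37 × 46 = 1702 ≡ 1 (mod 81)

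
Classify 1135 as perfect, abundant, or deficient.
deficient

Proper divisors of 1135: sum = 1 + 5 + 227 = 233
Since 233 < 1135, 1135 is deficient.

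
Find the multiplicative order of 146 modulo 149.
148

149 is prime, so ord(146) divides φ(149) = 148.
Divisors of 148: 1, 2, 4, 37, 74, 148.
Repeated squaring: 146^1 ≡ 146, 146^2 ≡ 9, 146^4 ≡ 81, 146^8 ≡ 5, 146^16 ≡ 25, 146^32 ≡ 29, 146^64 ≡ 96, 146^128 ≡ 127 (mod 149).
Test 146^d mod 149 for each divisor d in increasing order:
146^1 ≡ 146
146^2 ≡ 9
146^4 ≡ 81
146^37 = 146^32·146^4·146^1 ≡ 105
146^74 = 146^64·146^8·146^2 ≡ 148
146^148 = 146^128·146^16·146^4 ≡ 1  ← first divisor giving 1
The order is 148.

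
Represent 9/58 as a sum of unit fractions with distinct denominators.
1/7 + 1/82 + 1/8323

Greedy algorithm:
9/58: ceiling(58/9) = 7, use 1/7
5/406: ceiling(406/5) = 82, use 1/82
1/8323: ceiling(8323/1) = 8323, use 1/8323
Result: 9/58 = 1/7 + 1/82 + 1/8323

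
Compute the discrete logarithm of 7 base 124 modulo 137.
18

Baby-step giant-step with step n = ⌈√137⌉ = 12.
Baby steps 124^j mod 137 (j:value) for j=0..11: 0:1, 1:124, 2:32, 3:132, 4:65, 5:114, 6:25, 7:86, 8:115, 9:12, 10:118, 11:110.
Giant-step multiplier: 124^(-12) ≡ 124^(136-12) = 124^124 ≡ 121 (mod 137).
Giant steps γ_i = 7·121^i mod 137: γ_0=7, γ_1=25 (in table at j=6).
x = i·n + j = 1·12 + 6 = 18.
Check: 124^18 ≡ 7 (mod 137).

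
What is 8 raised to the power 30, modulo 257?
253

Repeated squaring. Binary of 30 = 11110.
8^1 ≡ 8 (mod 257); 8^2 ≡ 64 (mod 257); 8^4 ≡ 241 (mod 257); 8^8 ≡ 256 (mod 257); 8^16 ≡ 1 (mod 257)
8^30 = 8^2 × 8^4 × 8^8 × 8^16 ≡ 253 (mod 257)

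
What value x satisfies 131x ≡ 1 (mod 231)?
164

gcd(131, 231) = 1, so the inverse exists.
Extended Euclidean algorithm on (231, 131):
231 = 1 × 131 + 100  ⟹  100 = (1)·231 + (-1)·131
131 = 1 × 100 + 31  ⟹  31 = (-1)·231 + (2)·131
100 = 3 × 31 + 7  ⟹  7 = (4)·231 + (-7)·131
31 = 4 × 7 + 3  ⟹  3 = (-17)·231 + (30)·131
7 = 2 × 3 + 1  ⟹  1 = (38)·231 + (-67)·131
So (-67)·131 ≡ 1 (mod 231), i.e. 131^(-1) ≡ -67 ≡ 164 (mod 231).
Check: 131 × 164 = 21484 ≡ 1 (mod 231)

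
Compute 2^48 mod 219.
154

Repeated squaring. Binary of 48 = 110000.
2^1 ≡ 2 (mod 219); 2^2 ≡ 4 (mod 219); 2^4 ≡ 16 (mod 219); 2^8 ≡ 37 (mod 219); 2^16 ≡ 55 (mod 219); 2^32 ≡ 178 (mod 219)
2^48 = 2^16 × 2^32 ≡ 154 (mod 219)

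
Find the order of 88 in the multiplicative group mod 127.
63

127 is prime, so ord(88) divides φ(127) = 126.
Divisors of 126: 1, 2, 3, 6, 7, 9, 14, 18, 21, 42, 63, 126.
Repeated squaring: 88^1 ≡ 88, 88^2 ≡ 124, 88^4 ≡ 9, 88^8 ≡ 81, 88^16 ≡ 84, 88^32 ≡ 71, 88^64 ≡ 88 (mod 127).
Test 88^d mod 127 for each divisor d in increasing order:
88^1 ≡ 88
88^2 ≡ 124
88^3 = 88^2·88^1 ≡ 117
88^6 = 88^4·88^2 ≡ 100
88^7 = 88^4·88^2·88^1 ≡ 37
88^9 = 88^8·88^1 ≡ 16
88^14 = 88^8·88^4·88^2 ≡ 99
88^18 = 88^16·88^2 ≡ 2
88^21 = 88^16·88^4·88^1 ≡ 107
88^42 = 88^32·88^8·88^2 ≡ 19
88^63 = 88^32·88^16·88^8·88^4·88^2·88^1 ≡ 1  ← first divisor giving 1
The order is 63.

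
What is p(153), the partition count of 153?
54770336324

p(n) counts ways to write n as a sum of positive integers (order ignored).
Euler's pentagonal recurrence: p(k) = p(k-1) + p(k-2) - p(k-5) - p(k-7) + p(k-12) + p(k-15) - ... (offsets j(3j∓1)/2, signs ++--, p(0)=1, p(<0)=0).
DP table for k = 0..152: p(0)=1, p(1)=1, p(2)=2, p(3)=3, p(4)=5, p(5)=7, p(6)=11, p(7)=15, p(8)=22, p(9)=30, p(10)=42, p(11)=56, p(12)=77, p(13)=101, p(14)=135, p(15)=176, p(16)=231, p(17)=297, p(18)=385, p(19)=490, p(20)=627, p(21)=792, p(22)=1002, p(23)=1255, p(24)=1575, p(25)=1958, p(26)=2436, p(27)=3010, p(28)=3718, p(29)=4565, p(30)=5604, p(31)=6842, p(32)=8349, p(33)=10143, p(34)=12310, p(35)=14883, p(36)=17977, p(37)=21637, p(38)=26015, p(39)=31185, p(40)=37338, p(41)=44583, p(42)=53174, p(43)=63261, p(44)=75175, p(45)=89134, p(46)=105558, p(47)=124754, p(48)=147273, p(49)=173525, p(50)=204226, p(51)=239943, p(52)=281589, p(53)=329931, p(54)=386155, p(55)=451276, p(56)=526823, p(57)=614154, p(58)=715220, p(59)=831820, p(60)=966467, p(61)=1121505, p(62)=1300156, p(63)=1505499, p(64)=1741630, p(65)=2012558, p(66)=2323520, p(67)=2679689, p(68)=3087735, p(69)=3554345, p(70)=4087968, p(71)=4697205, p(72)=5392783, p(73)=6185689, p(74)=7089500, p(75)=8118264, p(76)=9289091, p(77)=10619863, p(78)=12132164, p(79)=13848650, p(80)=15796476, p(81)=18004327, p(82)=20506255, p(83)=23338469, p(84)=26543660, p(85)=30167357, p(86)=34262962, p(87)=38887673, p(88)=44108109, p(89)=49995925, p(90)=56634173, p(91)=64112359, p(92)=72533807, p(93)=82010177, p(94)=92669720, p(95)=104651419, p(96)=118114304, p(97)=133230930, p(98)=150198136, p(99)=169229875, p(100)=190569292, p(101)=214481126, p(102)=241265379, p(103)=271248950, p(104)=304801365, p(105)=342325709, p(106)=384276336, p(107)=431149389, p(108)=483502844, p(109)=541946240, p(110)=607163746, p(111)=679903203, p(112)=761002156, p(113)=851376628, p(114)=952050665, p(115)=1064144451, p(116)=1188908248, p(117)=1327710076, p(118)=1482074143, p(119)=1653668665, p(120)=1844349560, p(121)=2056148051, p(122)=2291320912, p(123)=2552338241, p(124)=2841940500, p(125)=3163127352, p(126)=3519222692, p(127)=3913864295, p(128)=4351078600, p(129)=4835271870, p(130)=5371315400, p(131)=5964539504, p(132)=6620830889, p(133)=7346629512, p(134)=8149040695, p(135)=9035836076, p(136)=10015581680, p(137)=11097645016, p(138)=12292341831, p(139)=13610949895, p(140)=15065878135, p(141)=16670689208, p(142)=18440293320, p(143)=20390982757, p(144)=22540654445, p(145)=24908858009, p(146)=27517052599, p(147)=30388671978, p(148)=33549419497, p(149)=37027355200, p(150)=40853235313, p(151)=45060624582, p(152)=49686288421.
Final step: p(153) = p(152) + p(151) - p(148) - p(146) + p(141) + p(138) - p(131) - p(127) + p(118) + p(113) - p(102) - p(96) + p(83) + p(76) - p(61) - p(53) + p(36) + p(27) - p(8)
= 49686288421 + 45060624582 - 33549419497 - 27517052599 + 16670689208 + 12292341831 - 5964539504 - 3913864295 + 1482074143 + 851376628 - 241265379 - 118114304 + 23338469 + 9289091 - 1121505 - 329931 + 17977 + 3010 - 22
= 54770336324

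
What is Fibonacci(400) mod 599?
510

Matrix identity: Q^n = [[F_(n+1), F_n], [F_n, F_(n-1)]] with Q = [[1,1],[1,0]].
n = 400 = 110010000₂. Square-and-multiply, entries mod 599:
Q^1 = [[1,1],[1,0]]
Q^3 = (Q^1)²·Q = [[3,2],[2,1]]
Q^6 = (Q^3)² = [[13,8],[8,5]]
Q^12 = (Q^6)² = [[233,144],[144,89]]
Q^25 = (Q^12)²·Q = [[395,150],[150,245]]
Q^50 = (Q^25)² = [[23,160],[160,462]]
Q^100 = (Q^50)² = [[372,329],[329,43]]
Q^200 = (Q^100)² = [[436,562],[562,473]]
Q^400 = (Q^200)² = [[384,510],[510,473]]
F_400 mod 599 = Q^400[0][1] = 510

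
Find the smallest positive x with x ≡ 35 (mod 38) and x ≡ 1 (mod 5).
111

Using Chinese Remainder Theorem:
M = 38 × 5 = 190
M1 = 5, M2 = 38
y1 = 5^(-1) mod 38 = 23
y2 = 38^(-1) mod 5 = 2
x = (35×5×23 + 1×38×2) mod 190 = 111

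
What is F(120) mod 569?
133

Matrix identity: Q^n = [[F_(n+1), F_n], [F_n, F_(n-1)]] with Q = [[1,1],[1,0]].
n = 120 = 1111000₂. Square-and-multiply, entries mod 569:
Q^1 = [[1,1],[1,0]]
Q^3 = (Q^1)²·Q = [[3,2],[2,1]]
Q^7 = (Q^3)²·Q = [[21,13],[13,8]]
Q^15 = (Q^7)²·Q = [[418,41],[41,377]]
Q^30 = (Q^15)² = [[15,162],[162,422]]
Q^60 = (Q^30)² = [[295,238],[238,57]]
Q^120 = (Q^60)² = [[281,133],[133,148]]
F_120 mod 569 = Q^120[0][1] = 133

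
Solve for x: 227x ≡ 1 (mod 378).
5

gcd(227, 378) = 1, so the inverse exists.
Extended Euclidean algorithm on (378, 227):
378 = 1 × 227 + 151  ⟹  151 = (1)·378 + (-1)·227
227 = 1 × 151 + 76  ⟹  76 = (-1)·378 + (2)·227
151 = 1 × 76 + 75  ⟹  75 = (2)·378 + (-3)·227
76 = 1 × 75 + 1  ⟹  1 = (-3)·378 + (5)·227
So (5)·227 ≡ 1 (mod 378), i.e. 227^(-1) ≡ 5 (mod 378).
Check: 227 × 5 = 1135 ≡ 1 (mod 378)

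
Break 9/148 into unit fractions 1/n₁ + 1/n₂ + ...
1/17 + 1/504 + 1/317016

Greedy algorithm:
9/148: ceiling(148/9) = 17, use 1/17
5/2516: ceiling(2516/5) = 504, use 1/504
1/317016: ceiling(317016/1) = 317016, use 1/317016
Result: 9/148 = 1/17 + 1/504 + 1/317016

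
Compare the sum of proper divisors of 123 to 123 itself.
deficient

Proper divisors of 123: sum = 1 + 3 + 41 = 45
Since 45 < 123, 123 is deficient.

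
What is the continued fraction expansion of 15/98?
[0; 6, 1, 1, 7]

Euclidean algorithm steps:
15 = 0 × 98 + 15
98 = 6 × 15 + 8
15 = 1 × 8 + 7
8 = 1 × 7 + 1
7 = 7 × 1 + 0
Continued fraction: [0; 6, 1, 1, 7]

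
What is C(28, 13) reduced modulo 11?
8

Using Lucas' theorem:
Write n=28 and k=13 in base 11:
n in base 11: [2, 6]
k in base 11: [1, 2]
C(28,13) mod 11 = ∏ C(n_i, k_i) mod 11
Digit binomials (mod 11): C(2,1) = 2; C(6,2) = 15 ≡ 4
Product: 2 × 4 = 8 ≡ 8 (mod 11)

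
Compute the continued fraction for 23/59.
[0; 2, 1, 1, 3, 3]

Euclidean algorithm steps:
23 = 0 × 59 + 23
59 = 2 × 23 + 13
23 = 1 × 13 + 10
13 = 1 × 10 + 3
10 = 3 × 3 + 1
3 = 3 × 1 + 0
Continued fraction: [0; 2, 1, 1, 3, 3]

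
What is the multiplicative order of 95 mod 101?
5

101 is prime, so ord(95) divides φ(101) = 100.
Divisors of 100: 1, 2, 4, 5, 10, 20, 25, 50, 100.
Repeated squaring: 95^1 ≡ 95, 95^2 ≡ 36, 95^4 ≡ 84, 95^8 ≡ 87, 95^16 ≡ 95, 95^32 ≡ 36, 95^64 ≡ 84 (mod 101).
Test 95^d mod 101 for each divisor d in increasing order:
95^1 ≡ 95
95^2 ≡ 36
95^4 ≡ 84
95^5 = 95^4·95^1 ≡ 1  ← first divisor giving 1
The order is 5.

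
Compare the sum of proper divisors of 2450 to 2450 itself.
abundant

Proper divisors of 2450: sum = 1 + 2 + 5 + 7 + 10 + 14 + 25 + 35 + ... + 245 + 350 + 490 + 1225 (17 divisors) = 2851
Since 2851 > 2450, 2450 is abundant.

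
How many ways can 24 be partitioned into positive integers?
1575

p(n) counts ways to write n as a sum of positive integers (order ignored).
Euler's pentagonal recurrence: p(k) = p(k-1) + p(k-2) - p(k-5) - p(k-7) + p(k-12) + p(k-15) - ... (offsets j(3j∓1)/2, signs ++--, p(0)=1, p(<0)=0).
DP table for k = 0..23: p(0)=1, p(1)=1, p(2)=2, p(3)=3, p(4)=5, p(5)=7, p(6)=11, p(7)=15, p(8)=22, p(9)=30, p(10)=42, p(11)=56, p(12)=77, p(13)=101, p(14)=135, p(15)=176, p(16)=231, p(17)=297, p(18)=385, p(19)=490, p(20)=627, p(21)=792, p(22)=1002, p(23)=1255.
Final step: p(24) = p(23) + p(22) - p(19) - p(17) + p(12) + p(9) - p(2)
= 1255 + 1002 - 490 - 297 + 77 + 30 - 2
= 1575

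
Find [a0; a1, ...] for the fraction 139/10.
[13; 1, 9]

Euclidean algorithm steps:
139 = 13 × 10 + 9
10 = 1 × 9 + 1
9 = 9 × 1 + 0
Continued fraction: [13; 1, 9]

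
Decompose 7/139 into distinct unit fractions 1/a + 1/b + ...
1/20 + 1/2780

Greedy algorithm:
7/139: ceiling(139/7) = 20, use 1/20
1/2780: ceiling(2780/1) = 2780, use 1/2780
Result: 7/139 = 1/20 + 1/2780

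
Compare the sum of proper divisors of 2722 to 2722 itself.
deficient

Proper divisors of 2722: sum = 1 + 2 + 1361 = 1364
Since 1364 < 2722, 2722 is deficient.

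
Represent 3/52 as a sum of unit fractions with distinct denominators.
1/18 + 1/468

Greedy algorithm:
3/52: ceiling(52/3) = 18, use 1/18
1/468: ceiling(468/1) = 468, use 1/468
Result: 3/52 = 1/18 + 1/468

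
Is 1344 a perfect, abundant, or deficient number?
abundant

Proper divisors of 1344: sum = 1 + 2 + 3 + 4 + 6 + 7 + 8 + 12 + ... + 224 + 336 + 448 + 672 (27 divisors) = 2720
Since 2720 > 1344, 1344 is abundant.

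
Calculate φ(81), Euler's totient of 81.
54

81 = 3^4
φ(n) = n × ∏(1 - 1/p) for each prime p dividing n
φ(81) = 81 × (1 - 1/3) = 54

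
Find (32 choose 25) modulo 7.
4

Using Lucas' theorem:
Write n=32 and k=25 in base 7:
n in base 7: [4, 4]
k in base 7: [3, 4]
C(32,25) mod 7 = ∏ C(n_i, k_i) mod 7
Digit binomials (mod 7): C(4,3) = 4; C(4,4) = 1
Product: 4 × 1 = 4 ≡ 4 (mod 7)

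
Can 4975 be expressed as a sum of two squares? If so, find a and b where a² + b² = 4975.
Not possible

Factorization: 4975 = 5^2 × 199
By Fermat: n is sum of two squares iff every prime p ≡ 3 (mod 4) appears to even power.
Prime(s) ≡ 3 (mod 4) with odd exponent: [(199, 1)]
Therefore 4975 cannot be expressed as a² + b².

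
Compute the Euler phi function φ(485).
384

485 = 5 × 97
φ(n) = n × ∏(1 - 1/p) for each prime p dividing n
φ(485) = 485 × (1 - 1/5) × (1 - 1/97) = 384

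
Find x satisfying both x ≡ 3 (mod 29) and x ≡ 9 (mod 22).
119

Using Chinese Remainder Theorem:
M = 29 × 22 = 638
M1 = 22, M2 = 29
y1 = 22^(-1) mod 29 = 4
y2 = 29^(-1) mod 22 = 19
x = (3×22×4 + 9×29×19) mod 638 = 119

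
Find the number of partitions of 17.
297

p(n) counts ways to write n as a sum of positive integers (order ignored).
Euler's pentagonal recurrence: p(k) = p(k-1) + p(k-2) - p(k-5) - p(k-7) + p(k-12) + p(k-15) - ... (offsets j(3j∓1)/2, signs ++--, p(0)=1, p(<0)=0).
DP table for k = 0..16: p(0)=1, p(1)=1, p(2)=2, p(3)=3, p(4)=5, p(5)=7, p(6)=11, p(7)=15, p(8)=22, p(9)=30, p(10)=42, p(11)=56, p(12)=77, p(13)=101, p(14)=135, p(15)=176, p(16)=231.
Final step: p(17) = p(16) + p(15) - p(12) - p(10) + p(5) + p(2)
= 231 + 176 - 77 - 42 + 7 + 2
= 297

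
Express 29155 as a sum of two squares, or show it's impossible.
Not possible

Factorization: 29155 = 5 × 7^3 × 17
By Fermat: n is sum of two squares iff every prime p ≡ 3 (mod 4) appears to even power.
Prime(s) ≡ 3 (mod 4) with odd exponent: [(7, 3)]
Therefore 29155 cannot be expressed as a² + b².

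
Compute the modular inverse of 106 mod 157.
40

gcd(106, 157) = 1, so the inverse exists.
Extended Euclidean algorithm on (157, 106):
157 = 1 × 106 + 51  ⟹  51 = (1)·157 + (-1)·106
106 = 2 × 51 + 4  ⟹  4 = (-2)·157 + (3)·106
51 = 12 × 4 + 3  ⟹  3 = (25)·157 + (-37)·106
4 = 1 × 3 + 1  ⟹  1 = (-27)·157 + (40)·106
So (40)·106 ≡ 1 (mod 157), i.e. 106^(-1) ≡ 40 (mod 157).
Check: 106 × 40 = 4240 ≡ 1 (mod 157)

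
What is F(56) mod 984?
741

Matrix identity: Q^n = [[F_(n+1), F_n], [F_n, F_(n-1)]] with Q = [[1,1],[1,0]].
n = 56 = 111000₂. Square-and-multiply, entries mod 984:
Q^1 = [[1,1],[1,0]]
Q^3 = (Q^1)²·Q = [[3,2],[2,1]]
Q^7 = (Q^3)²·Q = [[21,13],[13,8]]
Q^14 = (Q^7)² = [[610,377],[377,233]]
Q^28 = (Q^14)² = [[581,963],[963,602]]
Q^56 = (Q^28)² = [[490,741],[741,733]]
F_56 mod 984 = Q^56[0][1] = 741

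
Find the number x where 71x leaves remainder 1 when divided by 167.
40

gcd(71, 167) = 1, so the inverse exists.
Extended Euclidean algorithm on (167, 71):
167 = 2 × 71 + 25  ⟹  25 = (1)·167 + (-2)·71
71 = 2 × 25 + 21  ⟹  21 = (-2)·167 + (5)·71
25 = 1 × 21 + 4  ⟹  4 = (3)·167 + (-7)·71
21 = 5 × 4 + 1  ⟹  1 = (-17)·167 + (40)·71
So (40)·71 ≡ 1 (mod 167), i.e. 71^(-1) ≡ 40 (mod 167).
Check: 71 × 40 = 2840 ≡ 1 (mod 167)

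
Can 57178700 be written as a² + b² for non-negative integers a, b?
Not possible

Factorization: 57178700 = 2^2 × 5^2 × 83^3
By Fermat: n is sum of two squares iff every prime p ≡ 3 (mod 4) appears to even power.
Prime(s) ≡ 3 (mod 4) with odd exponent: [(83, 3)]
Therefore 57178700 cannot be expressed as a² + b².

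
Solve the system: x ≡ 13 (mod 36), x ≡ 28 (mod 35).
553

Using Chinese Remainder Theorem:
M = 36 × 35 = 1260
M1 = 35, M2 = 36
y1 = 35^(-1) mod 36 = 35
y2 = 36^(-1) mod 35 = 1
x = (13×35×35 + 28×36×1) mod 1260 = 553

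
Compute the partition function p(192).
1987276856363

p(n) counts ways to write n as a sum of positive integers (order ignored).
Euler's pentagonal recurrence: p(k) = p(k-1) + p(k-2) - p(k-5) - p(k-7) + p(k-12) + p(k-15) - ... (offsets j(3j∓1)/2, signs ++--, p(0)=1, p(<0)=0).
DP table for k = 0..191: p(0)=1, p(1)=1, p(2)=2, p(3)=3, p(4)=5, p(5)=7, p(6)=11, p(7)=15, p(8)=22, p(9)=30, p(10)=42, p(11)=56, p(12)=77, p(13)=101, p(14)=135, p(15)=176, p(16)=231, p(17)=297, p(18)=385, p(19)=490, p(20)=627, p(21)=792, p(22)=1002, p(23)=1255, p(24)=1575, p(25)=1958, p(26)=2436, p(27)=3010, p(28)=3718, p(29)=4565, p(30)=5604, p(31)=6842, p(32)=8349, p(33)=10143, p(34)=12310, p(35)=14883, p(36)=17977, p(37)=21637, p(38)=26015, p(39)=31185, p(40)=37338, p(41)=44583, p(42)=53174, p(43)=63261, p(44)=75175, p(45)=89134, p(46)=105558, p(47)=124754, p(48)=147273, p(49)=173525, p(50)=204226, p(51)=239943, p(52)=281589, p(53)=329931, p(54)=386155, p(55)=451276, p(56)=526823, p(57)=614154, p(58)=715220, p(59)=831820, p(60)=966467, p(61)=1121505, p(62)=1300156, p(63)=1505499, p(64)=1741630, p(65)=2012558, p(66)=2323520, p(67)=2679689, p(68)=3087735, p(69)=3554345, p(70)=4087968, p(71)=4697205, p(72)=5392783, p(73)=6185689, p(74)=7089500, p(75)=8118264, p(76)=9289091, p(77)=10619863, p(78)=12132164, p(79)=13848650, p(80)=15796476, p(81)=18004327, p(82)=20506255, p(83)=23338469, p(84)=26543660, p(85)=30167357, p(86)=34262962, p(87)=38887673, p(88)=44108109, p(89)=49995925, p(90)=56634173, p(91)=64112359, p(92)=72533807, p(93)=82010177, p(94)=92669720, p(95)=104651419, p(96)=118114304, p(97)=133230930, p(98)=150198136, p(99)=169229875, p(100)=190569292, p(101)=214481126, p(102)=241265379, p(103)=271248950, p(104)=304801365, p(105)=342325709, p(106)=384276336, p(107)=431149389, p(108)=483502844, p(109)=541946240, p(110)=607163746, p(111)=679903203, p(112)=761002156, p(113)=851376628, p(114)=952050665, p(115)=1064144451, p(116)=1188908248, p(117)=1327710076, p(118)=1482074143, p(119)=1653668665, p(120)=1844349560, p(121)=2056148051, p(122)=2291320912, p(123)=2552338241, p(124)=2841940500, p(125)=3163127352, p(126)=3519222692, p(127)=3913864295, p(128)=4351078600, p(129)=4835271870, p(130)=5371315400, p(131)=5964539504, p(132)=6620830889, p(133)=7346629512, p(134)=8149040695, p(135)=9035836076, p(136)=10015581680, p(137)=11097645016, p(138)=12292341831, p(139)=13610949895, p(140)=15065878135, p(141)=16670689208, p(142)=18440293320, p(143)=20390982757, p(144)=22540654445, p(145)=24908858009, p(146)=27517052599, p(147)=30388671978, p(148)=33549419497, p(149)=37027355200, p(150)=40853235313, p(151)=45060624582, p(152)=49686288421, p(153)=54770336324, p(154)=60356673280, p(155)=66493182097, p(156)=73232243759, p(157)=80630964769, p(158)=88751778802, p(159)=97662728555, p(160)=107438159466, p(161)=118159068427, p(162)=129913904637, p(163)=142798995930, p(164)=156919475295, p(165)=172389800255, p(166)=189334822579, p(167)=207890420102, p(168)=228204732751, p(169)=250438925115, p(170)=274768617130, p(171)=301384802048, p(172)=330495499613, p(173)=362326859895, p(174)=397125074750, p(175)=435157697830, p(176)=476715857290, p(177)=522115831195, p(178)=571701605655, p(179)=625846753120, p(180)=684957390936, p(181)=749474411781, p(182)=819876908323, p(183)=896684817527, p(184)=980462880430, p(185)=1071823774337, p(186)=1171432692373, p(187)=1280011042268, p(188)=1398341745571, p(189)=1527273599625, p(190)=1667727404093, p(191)=1820701100652.
Final step: p(192) = p(191) + p(190) - p(187) - p(185) + p(180) + p(177) - p(170) - p(166) + p(157) + p(152) - p(141) - p(135) + p(122) + p(115) - p(100) - p(92) + p(75) + p(66) - p(47) - p(37) + p(16) + p(5)
= 1820701100652 + 1667727404093 - 1280011042268 - 1071823774337 + 684957390936 + 522115831195 - 274768617130 - 189334822579 + 80630964769 + 49686288421 - 16670689208 - 9035836076 + 2291320912 + 1064144451 - 190569292 - 72533807 + 8118264 + 2323520 - 124754 - 21637 + 231 + 7
= 1987276856363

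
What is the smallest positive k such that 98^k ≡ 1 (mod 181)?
180

181 is prime, so ord(98) divides φ(181) = 180.
Divisors of 180: 1, 2, 3, 4, 5, 6, 9, 10, 12, 15, 18, 20, 30, 36, 45, 60, 90, 180.
Repeated squaring: 98^1 ≡ 98, 98^2 ≡ 11, 98^4 ≡ 121, 98^8 ≡ 161, 98^16 ≡ 38, 98^32 ≡ 177, 98^64 ≡ 16, 98^128 ≡ 75 (mod 181).
Test 98^d mod 181 for each divisor d in increasing order:
98^1 ≡ 98
98^2 ≡ 11
98^3 = 98^2·98^1 ≡ 173
98^4 ≡ 121
98^5 = 98^4·98^1 ≡ 93
98^6 = 98^4·98^2 ≡ 64
98^9 = 98^8·98^1 ≡ 31
98^10 = 98^8·98^2 ≡ 142
98^12 = 98^8·98^4 ≡ 114
98^15 = 98^8·98^4·98^2·98^1 ≡ 174
98^18 = 98^16·98^2 ≡ 56
98^20 = 98^16·98^4 ≡ 73
98^30 = 98^16·98^8·98^4·98^2 ≡ 49
98^36 = 98^32·98^4 ≡ 59
98^45 = 98^32·98^8·98^4·98^1 ≡ 19
98^60 = 98^32·98^16·98^8·98^4 ≡ 48
98^90 = 98^64·98^16·98^8·98^2 ≡ 180
98^180 = 98^128·98^32·98^16·98^4 ≡ 1  ← first divisor giving 1
The order is 180.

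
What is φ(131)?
130

131 = 131
φ(n) = n × ∏(1 - 1/p) for each prime p dividing n
φ(131) = 131 × (1 - 1/131) = 130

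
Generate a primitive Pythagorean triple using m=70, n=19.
(4539, 2660, 5261)

Euclid's formula: a = m² - n², b = 2mn, c = m² + n²
m = 70, n = 19
a = 70² - 19² = 4900 - 361 = 4539
b = 2 × 70 × 19 = 2660
c = 70² + 19² = 4900 + 361 = 5261
Verification: 4539² + 2660² = 20602521 + 7075600 = 27678121 = 5261² ✓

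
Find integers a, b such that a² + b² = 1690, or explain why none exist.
3² + 41² (a=3, b=41)

Factorization: 1690 = 2 × 5 × 13^2
By Fermat: n is sum of two squares iff every prime p ≡ 3 (mod 4) appears to even power.
All primes ≡ 3 (mod 4) appear to even power.
Search a = 0, 1, 2, … for 1690 - a² a perfect square: first hit at a = 3: 1690 - 9 = 1681 = 41².
1690 = 3² + 41² = 9 + 1681 ✓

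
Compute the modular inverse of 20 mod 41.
39

gcd(20, 41) = 1, so the inverse exists.
Extended Euclidean algorithm on (41, 20):
41 = 2 × 20 + 1  ⟹  1 = (1)·41 + (-2)·20
So (-2)·20 ≡ 1 (mod 41), i.e. 20^(-1) ≡ -2 ≡ 39 (mod 41).
Check: 20 × 39 = 780 ≡ 1 (mod 41)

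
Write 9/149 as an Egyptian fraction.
1/17 + 1/634 + 1/535308 + 1/429831446988

Greedy algorithm:
9/149: ceiling(149/9) = 17, use 1/17
4/2533: ceiling(2533/4) = 634, use 1/634
3/1605922: ceiling(1605922/3) = 535308, use 1/535308
1/429831446988: ceiling(429831446988/1) = 429831446988, use 1/429831446988
Result: 9/149 = 1/17 + 1/634 + 1/535308 + 1/429831446988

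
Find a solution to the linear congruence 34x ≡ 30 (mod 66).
x ≡ 30 (mod 33)

gcd(34, 66) = 2, which divides 30, so solutions exist.
Divide through by 2: 17x ≡ 15 (mod 33).
Find 17^(-1) mod 33 by the extended Euclidean algorithm:
33 = 1 × 17 + 16  ⟹  16 = (1)·33 + (-1)·17
17 = 1 × 16 + 1  ⟹  1 = (-1)·33 + (2)·17
So (2)·17 ≡ 1 (mod 33), i.e. 17^(-1) ≡ 2 (mod 33).
x ≡ 2 × 15 = 30 ≡ 30 (mod 33).
Check: 34 × 30 = 1020 ≡ 30 (mod 66).
x ≡ 30 (mod 33), giving 2 solutions mod 66.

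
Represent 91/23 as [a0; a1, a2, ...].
[3; 1, 22]

Euclidean algorithm steps:
91 = 3 × 23 + 22
23 = 1 × 22 + 1
22 = 22 × 1 + 0
Continued fraction: [3; 1, 22]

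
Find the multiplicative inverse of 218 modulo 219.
218

gcd(218, 219) = 1, so the inverse exists.
Extended Euclidean algorithm on (219, 218):
219 = 1 × 218 + 1  ⟹  1 = (1)·219 + (-1)·218
So (-1)·218 ≡ 1 (mod 219), i.e. 218^(-1) ≡ -1 ≡ 218 (mod 219).
Check: 218 × 218 = 47524 ≡ 1 (mod 219)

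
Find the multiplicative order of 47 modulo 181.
180

181 is prime, so ord(47) divides φ(181) = 180.
Divisors of 180: 1, 2, 3, 4, 5, 6, 9, 10, 12, 15, 18, 20, 30, 36, 45, 60, 90, 180.
Repeated squaring: 47^1 ≡ 47, 47^2 ≡ 37, 47^4 ≡ 102, 47^8 ≡ 87, 47^16 ≡ 148, 47^32 ≡ 3, 47^64 ≡ 9, 47^128 ≡ 81 (mod 181).
Test 47^d mod 181 for each divisor d in increasing order:
47^1 ≡ 47
47^2 ≡ 37
47^3 = 47^2·47^1 ≡ 110
47^4 ≡ 102
47^5 = 47^4·47^1 ≡ 88
47^6 = 47^4·47^2 ≡ 154
47^9 = 47^8·47^1 ≡ 107
47^10 = 47^8·47^2 ≡ 142
47^12 = 47^8·47^4 ≡ 5
47^15 = 47^8·47^4·47^2·47^1 ≡ 7
47^18 = 47^16·47^2 ≡ 46
47^20 = 47^16·47^4 ≡ 73
47^30 = 47^16·47^8·47^4·47^2 ≡ 49
47^36 = 47^32·47^4 ≡ 125
47^45 = 47^32·47^8·47^4·47^1 ≡ 162
47^60 = 47^32·47^16·47^8·47^4 ≡ 48
47^90 = 47^64·47^16·47^8·47^2 ≡ 180
47^180 = 47^128·47^32·47^16·47^4 ≡ 1  ← first divisor giving 1
The order is 180.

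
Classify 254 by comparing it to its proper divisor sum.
deficient

Proper divisors of 254: sum = 1 + 2 + 127 = 130
Since 130 < 254, 254 is deficient.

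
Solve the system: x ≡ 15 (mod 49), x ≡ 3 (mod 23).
946

Using Chinese Remainder Theorem:
M = 49 × 23 = 1127
M1 = 23, M2 = 49
y1 = 23^(-1) mod 49 = 32
y2 = 49^(-1) mod 23 = 8
x = (15×23×32 + 3×49×8) mod 1127 = 946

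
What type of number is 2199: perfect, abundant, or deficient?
deficient

Proper divisors of 2199: sum = 1 + 3 + 733 = 737
Since 737 < 2199, 2199 is deficient.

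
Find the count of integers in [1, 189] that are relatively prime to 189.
108

189 = 3^3 × 7
φ(n) = n × ∏(1 - 1/p) for each prime p dividing n
φ(189) = 189 × (1 - 1/3) × (1 - 1/7) = 108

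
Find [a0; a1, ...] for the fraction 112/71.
[1; 1, 1, 2, 1, 2, 1, 2]

Euclidean algorithm steps:
112 = 1 × 71 + 41
71 = 1 × 41 + 30
41 = 1 × 30 + 11
30 = 2 × 11 + 8
11 = 1 × 8 + 3
8 = 2 × 3 + 2
3 = 1 × 2 + 1
2 = 2 × 1 + 0
Continued fraction: [1; 1, 1, 2, 1, 2, 1, 2]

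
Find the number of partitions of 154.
60356673280

p(n) counts ways to write n as a sum of positive integers (order ignored).
Euler's pentagonal recurrence: p(k) = p(k-1) + p(k-2) - p(k-5) - p(k-7) + p(k-12) + p(k-15) - ... (offsets j(3j∓1)/2, signs ++--, p(0)=1, p(<0)=0).
DP table for k = 0..153: p(0)=1, p(1)=1, p(2)=2, p(3)=3, p(4)=5, p(5)=7, p(6)=11, p(7)=15, p(8)=22, p(9)=30, p(10)=42, p(11)=56, p(12)=77, p(13)=101, p(14)=135, p(15)=176, p(16)=231, p(17)=297, p(18)=385, p(19)=490, p(20)=627, p(21)=792, p(22)=1002, p(23)=1255, p(24)=1575, p(25)=1958, p(26)=2436, p(27)=3010, p(28)=3718, p(29)=4565, p(30)=5604, p(31)=6842, p(32)=8349, p(33)=10143, p(34)=12310, p(35)=14883, p(36)=17977, p(37)=21637, p(38)=26015, p(39)=31185, p(40)=37338, p(41)=44583, p(42)=53174, p(43)=63261, p(44)=75175, p(45)=89134, p(46)=105558, p(47)=124754, p(48)=147273, p(49)=173525, p(50)=204226, p(51)=239943, p(52)=281589, p(53)=329931, p(54)=386155, p(55)=451276, p(56)=526823, p(57)=614154, p(58)=715220, p(59)=831820, p(60)=966467, p(61)=1121505, p(62)=1300156, p(63)=1505499, p(64)=1741630, p(65)=2012558, p(66)=2323520, p(67)=2679689, p(68)=3087735, p(69)=3554345, p(70)=4087968, p(71)=4697205, p(72)=5392783, p(73)=6185689, p(74)=7089500, p(75)=8118264, p(76)=9289091, p(77)=10619863, p(78)=12132164, p(79)=13848650, p(80)=15796476, p(81)=18004327, p(82)=20506255, p(83)=23338469, p(84)=26543660, p(85)=30167357, p(86)=34262962, p(87)=38887673, p(88)=44108109, p(89)=49995925, p(90)=56634173, p(91)=64112359, p(92)=72533807, p(93)=82010177, p(94)=92669720, p(95)=104651419, p(96)=118114304, p(97)=133230930, p(98)=150198136, p(99)=169229875, p(100)=190569292, p(101)=214481126, p(102)=241265379, p(103)=271248950, p(104)=304801365, p(105)=342325709, p(106)=384276336, p(107)=431149389, p(108)=483502844, p(109)=541946240, p(110)=607163746, p(111)=679903203, p(112)=761002156, p(113)=851376628, p(114)=952050665, p(115)=1064144451, p(116)=1188908248, p(117)=1327710076, p(118)=1482074143, p(119)=1653668665, p(120)=1844349560, p(121)=2056148051, p(122)=2291320912, p(123)=2552338241, p(124)=2841940500, p(125)=3163127352, p(126)=3519222692, p(127)=3913864295, p(128)=4351078600, p(129)=4835271870, p(130)=5371315400, p(131)=5964539504, p(132)=6620830889, p(133)=7346629512, p(134)=8149040695, p(135)=9035836076, p(136)=10015581680, p(137)=11097645016, p(138)=12292341831, p(139)=13610949895, p(140)=15065878135, p(141)=16670689208, p(142)=18440293320, p(143)=20390982757, p(144)=22540654445, p(145)=24908858009, p(146)=27517052599, p(147)=30388671978, p(148)=33549419497, p(149)=37027355200, p(150)=40853235313, p(151)=45060624582, p(152)=49686288421, p(153)=54770336324.
Final step: p(154) = p(153) + p(152) - p(149) - p(147) + p(142) + p(139) - p(132) - p(128) + p(119) + p(114) - p(103) - p(97) + p(84) + p(77) - p(62) - p(54) + p(37) + p(28) - p(9)
= 54770336324 + 49686288421 - 37027355200 - 30388671978 + 18440293320 + 13610949895 - 6620830889 - 4351078600 + 1653668665 + 952050665 - 271248950 - 133230930 + 26543660 + 10619863 - 1300156 - 386155 + 21637 + 3718 - 30
= 60356673280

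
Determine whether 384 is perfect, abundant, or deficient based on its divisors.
abundant

Proper divisors of 384: sum = 1 + 2 + 3 + 4 + 6 + 8 + 12 + 16 + 24 + 32 + 48 + 64 + 96 + 128 + 192 = 636
Since 636 > 384, 384 is abundant.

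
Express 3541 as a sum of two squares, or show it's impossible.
25² + 54² (a=25, b=54)

Factorization: 3541 = 3541
By Fermat: n is sum of two squares iff every prime p ≡ 3 (mod 4) appears to even power.
All primes ≡ 3 (mod 4) appear to even power.
Search a = 0, 1, 2, … for 3541 - a² a perfect square: first hit at a = 25: 3541 - 625 = 2916 = 54².
3541 = 25² + 54² = 625 + 2916 ✓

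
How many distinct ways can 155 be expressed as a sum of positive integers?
66493182097

p(n) counts ways to write n as a sum of positive integers (order ignored).
Euler's pentagonal recurrence: p(k) = p(k-1) + p(k-2) - p(k-5) - p(k-7) + p(k-12) + p(k-15) - ... (offsets j(3j∓1)/2, signs ++--, p(0)=1, p(<0)=0).
DP table for k = 0..154: p(0)=1, p(1)=1, p(2)=2, p(3)=3, p(4)=5, p(5)=7, p(6)=11, p(7)=15, p(8)=22, p(9)=30, p(10)=42, p(11)=56, p(12)=77, p(13)=101, p(14)=135, p(15)=176, p(16)=231, p(17)=297, p(18)=385, p(19)=490, p(20)=627, p(21)=792, p(22)=1002, p(23)=1255, p(24)=1575, p(25)=1958, p(26)=2436, p(27)=3010, p(28)=3718, p(29)=4565, p(30)=5604, p(31)=6842, p(32)=8349, p(33)=10143, p(34)=12310, p(35)=14883, p(36)=17977, p(37)=21637, p(38)=26015, p(39)=31185, p(40)=37338, p(41)=44583, p(42)=53174, p(43)=63261, p(44)=75175, p(45)=89134, p(46)=105558, p(47)=124754, p(48)=147273, p(49)=173525, p(50)=204226, p(51)=239943, p(52)=281589, p(53)=329931, p(54)=386155, p(55)=451276, p(56)=526823, p(57)=614154, p(58)=715220, p(59)=831820, p(60)=966467, p(61)=1121505, p(62)=1300156, p(63)=1505499, p(64)=1741630, p(65)=2012558, p(66)=2323520, p(67)=2679689, p(68)=3087735, p(69)=3554345, p(70)=4087968, p(71)=4697205, p(72)=5392783, p(73)=6185689, p(74)=7089500, p(75)=8118264, p(76)=9289091, p(77)=10619863, p(78)=12132164, p(79)=13848650, p(80)=15796476, p(81)=18004327, p(82)=20506255, p(83)=23338469, p(84)=26543660, p(85)=30167357, p(86)=34262962, p(87)=38887673, p(88)=44108109, p(89)=49995925, p(90)=56634173, p(91)=64112359, p(92)=72533807, p(93)=82010177, p(94)=92669720, p(95)=104651419, p(96)=118114304, p(97)=133230930, p(98)=150198136, p(99)=169229875, p(100)=190569292, p(101)=214481126, p(102)=241265379, p(103)=271248950, p(104)=304801365, p(105)=342325709, p(106)=384276336, p(107)=431149389, p(108)=483502844, p(109)=541946240, p(110)=607163746, p(111)=679903203, p(112)=761002156, p(113)=851376628, p(114)=952050665, p(115)=1064144451, p(116)=1188908248, p(117)=1327710076, p(118)=1482074143, p(119)=1653668665, p(120)=1844349560, p(121)=2056148051, p(122)=2291320912, p(123)=2552338241, p(124)=2841940500, p(125)=3163127352, p(126)=3519222692, p(127)=3913864295, p(128)=4351078600, p(129)=4835271870, p(130)=5371315400, p(131)=5964539504, p(132)=6620830889, p(133)=7346629512, p(134)=8149040695, p(135)=9035836076, p(136)=10015581680, p(137)=11097645016, p(138)=12292341831, p(139)=13610949895, p(140)=15065878135, p(141)=16670689208, p(142)=18440293320, p(143)=20390982757, p(144)=22540654445, p(145)=24908858009, p(146)=27517052599, p(147)=30388671978, p(148)=33549419497, p(149)=37027355200, p(150)=40853235313, p(151)=45060624582, p(152)=49686288421, p(153)=54770336324, p(154)=60356673280.
Final step: p(155) = p(154) + p(153) - p(150) - p(148) + p(143) + p(140) - p(133) - p(129) + p(120) + p(115) - p(104) - p(98) + p(85) + p(78) - p(63) - p(55) + p(38) + p(29) - p(10) - p(0)
= 60356673280 + 54770336324 - 40853235313 - 33549419497 + 20390982757 + 15065878135 - 7346629512 - 4835271870 + 1844349560 + 1064144451 - 304801365 - 150198136 + 30167357 + 12132164 - 1505499 - 451276 + 26015 + 4565 - 42 - 1
= 66493182097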